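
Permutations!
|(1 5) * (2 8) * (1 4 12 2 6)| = 7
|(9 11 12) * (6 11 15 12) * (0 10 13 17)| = |(0 10 13 17)(6 11)(9 15 12)| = 12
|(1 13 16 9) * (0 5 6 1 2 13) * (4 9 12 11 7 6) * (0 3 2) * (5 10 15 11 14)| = |(0 10 15 11 7 6 1 3 2 13 16 12 14 5 4 9)| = 16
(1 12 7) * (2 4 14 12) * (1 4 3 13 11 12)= [0, 2, 3, 13, 14, 5, 6, 4, 8, 9, 10, 12, 7, 11, 1]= (1 2 3 13 11 12 7 4 14)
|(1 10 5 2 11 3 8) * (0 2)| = |(0 2 11 3 8 1 10 5)| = 8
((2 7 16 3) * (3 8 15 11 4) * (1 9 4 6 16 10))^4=(1 2 9 7 4 10 3)(6 11 15 8 16)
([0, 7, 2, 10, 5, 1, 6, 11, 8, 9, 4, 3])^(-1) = (1 5 4 10 3 11 7)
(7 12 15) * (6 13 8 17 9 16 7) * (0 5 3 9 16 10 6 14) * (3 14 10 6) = (0 5 14)(3 9 6 13 8 17 16 7 12 15 10) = [5, 1, 2, 9, 4, 14, 13, 12, 17, 6, 3, 11, 15, 8, 0, 10, 7, 16]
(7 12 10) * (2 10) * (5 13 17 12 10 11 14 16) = (2 11 14 16 5 13 17 12)(7 10) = [0, 1, 11, 3, 4, 13, 6, 10, 8, 9, 7, 14, 2, 17, 16, 15, 5, 12]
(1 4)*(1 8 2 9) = (1 4 8 2 9) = [0, 4, 9, 3, 8, 5, 6, 7, 2, 1]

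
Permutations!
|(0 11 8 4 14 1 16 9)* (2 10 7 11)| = 11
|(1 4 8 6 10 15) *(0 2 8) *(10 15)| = 7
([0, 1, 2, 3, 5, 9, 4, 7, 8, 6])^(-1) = [0, 1, 2, 3, 6, 4, 9, 7, 8, 5]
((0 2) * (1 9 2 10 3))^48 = ((0 10 3 1 9 2))^48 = (10)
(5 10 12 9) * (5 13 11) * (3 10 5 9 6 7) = (3 10 12 6 7)(9 13 11) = [0, 1, 2, 10, 4, 5, 7, 3, 8, 13, 12, 9, 6, 11]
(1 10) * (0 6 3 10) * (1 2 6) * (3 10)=(0 1)(2 6 10)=[1, 0, 6, 3, 4, 5, 10, 7, 8, 9, 2]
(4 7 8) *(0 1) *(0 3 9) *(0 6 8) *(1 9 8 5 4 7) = (0 9 6 5 4 1 3 8 7) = [9, 3, 2, 8, 1, 4, 5, 0, 7, 6]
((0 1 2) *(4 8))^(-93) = ((0 1 2)(4 8))^(-93) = (4 8)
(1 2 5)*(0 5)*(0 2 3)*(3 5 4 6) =(0 4 6 3)(1 5) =[4, 5, 2, 0, 6, 1, 3]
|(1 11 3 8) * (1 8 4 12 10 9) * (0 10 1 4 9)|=6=|(0 10)(1 11 3 9 4 12)|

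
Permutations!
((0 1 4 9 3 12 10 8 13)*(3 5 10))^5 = (0 10 4 13 5 1 8 9)(3 12)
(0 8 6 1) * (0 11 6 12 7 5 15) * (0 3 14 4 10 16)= (0 8 12 7 5 15 3 14 4 10 16)(1 11 6)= [8, 11, 2, 14, 10, 15, 1, 5, 12, 9, 16, 6, 7, 13, 4, 3, 0]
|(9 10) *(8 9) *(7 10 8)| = |(7 10)(8 9)| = 2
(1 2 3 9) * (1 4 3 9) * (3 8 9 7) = (1 2 7 3)(4 8 9) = [0, 2, 7, 1, 8, 5, 6, 3, 9, 4]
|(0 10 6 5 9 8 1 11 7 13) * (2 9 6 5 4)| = 12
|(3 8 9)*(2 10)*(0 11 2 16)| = |(0 11 2 10 16)(3 8 9)| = 15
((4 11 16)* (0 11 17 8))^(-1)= (0 8 17 4 16 11)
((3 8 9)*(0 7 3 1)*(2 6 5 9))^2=(0 3 2 5 1 7 8 6 9)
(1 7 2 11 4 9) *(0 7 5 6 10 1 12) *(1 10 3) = (0 7 2 11 4 9 12)(1 5 6 3) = [7, 5, 11, 1, 9, 6, 3, 2, 8, 12, 10, 4, 0]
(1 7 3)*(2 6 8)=[0, 7, 6, 1, 4, 5, 8, 3, 2]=(1 7 3)(2 6 8)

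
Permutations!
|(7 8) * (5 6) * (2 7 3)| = |(2 7 8 3)(5 6)| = 4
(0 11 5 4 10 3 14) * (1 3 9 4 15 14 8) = [11, 3, 2, 8, 10, 15, 6, 7, 1, 4, 9, 5, 12, 13, 0, 14] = (0 11 5 15 14)(1 3 8)(4 10 9)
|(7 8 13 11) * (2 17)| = 4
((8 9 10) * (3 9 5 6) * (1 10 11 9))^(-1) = (1 3 6 5 8 10)(9 11)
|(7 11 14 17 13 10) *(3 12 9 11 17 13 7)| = 14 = |(3 12 9 11 14 13 10)(7 17)|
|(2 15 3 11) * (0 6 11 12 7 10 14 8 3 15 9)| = 30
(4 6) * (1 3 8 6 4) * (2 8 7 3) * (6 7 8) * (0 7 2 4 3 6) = [7, 4, 0, 8, 3, 5, 1, 6, 2] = (0 7 6 1 4 3 8 2)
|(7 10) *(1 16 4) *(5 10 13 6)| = 15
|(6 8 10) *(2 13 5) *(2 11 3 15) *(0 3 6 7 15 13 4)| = 12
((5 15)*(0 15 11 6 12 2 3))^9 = ((0 15 5 11 6 12 2 3))^9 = (0 15 5 11 6 12 2 3)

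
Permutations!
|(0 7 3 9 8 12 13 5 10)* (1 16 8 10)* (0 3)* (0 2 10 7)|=|(1 16 8 12 13 5)(2 10 3 9 7)|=30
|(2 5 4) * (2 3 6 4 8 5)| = 6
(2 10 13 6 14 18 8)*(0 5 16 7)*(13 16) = (0 5 13 6 14 18 8 2 10 16 7) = [5, 1, 10, 3, 4, 13, 14, 0, 2, 9, 16, 11, 12, 6, 18, 15, 7, 17, 8]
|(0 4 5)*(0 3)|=4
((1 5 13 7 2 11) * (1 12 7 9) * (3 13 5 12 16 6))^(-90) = (16)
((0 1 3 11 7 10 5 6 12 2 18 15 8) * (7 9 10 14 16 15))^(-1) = ((0 1 3 11 9 10 5 6 12 2 18 7 14 16 15 8))^(-1) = (0 8 15 16 14 7 18 2 12 6 5 10 9 11 3 1)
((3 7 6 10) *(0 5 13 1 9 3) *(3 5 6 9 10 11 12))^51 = (0 5 12 10 9 11 1 7 6 13 3)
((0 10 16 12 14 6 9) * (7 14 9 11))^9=((0 10 16 12 9)(6 11 7 14))^9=(0 9 12 16 10)(6 11 7 14)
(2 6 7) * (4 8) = (2 6 7)(4 8) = [0, 1, 6, 3, 8, 5, 7, 2, 4]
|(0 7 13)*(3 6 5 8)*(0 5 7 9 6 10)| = 9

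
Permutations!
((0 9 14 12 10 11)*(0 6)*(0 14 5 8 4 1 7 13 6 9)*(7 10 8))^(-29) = ((1 10 11 9 5 7 13 6 14 12 8 4))^(-29) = (1 6 11 12 5 4 13 10 14 9 8 7)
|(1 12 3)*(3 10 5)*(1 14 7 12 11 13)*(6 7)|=|(1 11 13)(3 14 6 7 12 10 5)|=21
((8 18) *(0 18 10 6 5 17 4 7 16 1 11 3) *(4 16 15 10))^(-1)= (0 3 11 1 16 17 5 6 10 15 7 4 8 18)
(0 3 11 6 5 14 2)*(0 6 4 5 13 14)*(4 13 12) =(0 3 11 13 14 2 6 12 4 5) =[3, 1, 6, 11, 5, 0, 12, 7, 8, 9, 10, 13, 4, 14, 2]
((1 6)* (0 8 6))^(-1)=(0 1 6 8)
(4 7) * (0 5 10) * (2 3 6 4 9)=(0 5 10)(2 3 6 4 7 9)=[5, 1, 3, 6, 7, 10, 4, 9, 8, 2, 0]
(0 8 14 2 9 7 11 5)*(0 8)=(2 9 7 11 5 8 14)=[0, 1, 9, 3, 4, 8, 6, 11, 14, 7, 10, 5, 12, 13, 2]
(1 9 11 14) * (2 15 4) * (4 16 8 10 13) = (1 9 11 14)(2 15 16 8 10 13 4) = [0, 9, 15, 3, 2, 5, 6, 7, 10, 11, 13, 14, 12, 4, 1, 16, 8]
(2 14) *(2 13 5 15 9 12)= (2 14 13 5 15 9 12)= [0, 1, 14, 3, 4, 15, 6, 7, 8, 12, 10, 11, 2, 5, 13, 9]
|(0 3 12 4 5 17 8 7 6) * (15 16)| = 18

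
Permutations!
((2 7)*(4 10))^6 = ((2 7)(4 10))^6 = (10)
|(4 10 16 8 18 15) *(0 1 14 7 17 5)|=|(0 1 14 7 17 5)(4 10 16 8 18 15)|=6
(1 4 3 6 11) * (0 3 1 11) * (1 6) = [3, 4, 2, 1, 6, 5, 0, 7, 8, 9, 10, 11] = (11)(0 3 1 4 6)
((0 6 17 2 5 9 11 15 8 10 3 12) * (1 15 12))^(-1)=((0 6 17 2 5 9 11 12)(1 15 8 10 3))^(-1)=(0 12 11 9 5 2 17 6)(1 3 10 8 15)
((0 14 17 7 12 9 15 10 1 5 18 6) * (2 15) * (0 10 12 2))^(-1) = (0 9 12 15 2 7 17 14)(1 10 6 18 5)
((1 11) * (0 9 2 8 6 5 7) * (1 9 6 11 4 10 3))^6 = (0 5)(1 10)(2 11)(3 4)(6 7)(8 9)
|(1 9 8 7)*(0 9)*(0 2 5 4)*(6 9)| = 9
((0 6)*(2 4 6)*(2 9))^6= ((0 9 2 4 6))^6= (0 9 2 4 6)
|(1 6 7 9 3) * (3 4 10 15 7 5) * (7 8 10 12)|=12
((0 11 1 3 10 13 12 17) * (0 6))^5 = ((0 11 1 3 10 13 12 17 6))^5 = (0 13 11 12 1 17 3 6 10)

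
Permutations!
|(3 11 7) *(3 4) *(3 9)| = |(3 11 7 4 9)| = 5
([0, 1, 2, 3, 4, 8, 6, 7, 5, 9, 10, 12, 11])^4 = [0, 1, 2, 3, 4, 5, 6, 7, 8, 9, 10, 11, 12]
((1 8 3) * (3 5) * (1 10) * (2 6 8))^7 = ((1 2 6 8 5 3 10))^7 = (10)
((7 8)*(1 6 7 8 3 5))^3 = (8)(1 3 6 5 7)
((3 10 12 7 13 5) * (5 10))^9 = (3 5)(7 13 10 12)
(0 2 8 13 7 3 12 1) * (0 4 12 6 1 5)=[2, 4, 8, 6, 12, 0, 1, 3, 13, 9, 10, 11, 5, 7]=(0 2 8 13 7 3 6 1 4 12 5)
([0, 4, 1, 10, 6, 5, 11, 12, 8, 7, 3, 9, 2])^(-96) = [0, 1, 2, 3, 4, 5, 6, 7, 8, 9, 10, 11, 12]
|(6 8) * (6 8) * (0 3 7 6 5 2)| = |(8)(0 3 7 6 5 2)| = 6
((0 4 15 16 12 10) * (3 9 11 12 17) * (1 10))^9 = (0 1 11 3 16 4 10 12 9 17 15)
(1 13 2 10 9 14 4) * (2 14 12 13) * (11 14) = (1 2 10 9 12 13 11 14 4) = [0, 2, 10, 3, 1, 5, 6, 7, 8, 12, 9, 14, 13, 11, 4]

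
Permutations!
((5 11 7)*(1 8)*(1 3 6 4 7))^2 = (1 3 4 5)(6 7 11 8)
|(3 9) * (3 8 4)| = 4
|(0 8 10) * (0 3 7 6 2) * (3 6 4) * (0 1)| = 6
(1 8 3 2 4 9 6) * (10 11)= [0, 8, 4, 2, 9, 5, 1, 7, 3, 6, 11, 10]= (1 8 3 2 4 9 6)(10 11)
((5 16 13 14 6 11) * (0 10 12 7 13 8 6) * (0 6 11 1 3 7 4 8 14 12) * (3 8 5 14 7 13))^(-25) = (0 10)(3 4 7 12 16 13 5)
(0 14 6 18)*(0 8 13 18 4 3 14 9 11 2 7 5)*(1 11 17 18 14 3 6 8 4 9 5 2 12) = (0 5)(1 11 12)(2 7)(4 6 9 17 18)(8 13 14) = [5, 11, 7, 3, 6, 0, 9, 2, 13, 17, 10, 12, 1, 14, 8, 15, 16, 18, 4]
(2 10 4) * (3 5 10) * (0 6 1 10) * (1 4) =[6, 10, 3, 5, 2, 0, 4, 7, 8, 9, 1] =(0 6 4 2 3 5)(1 10)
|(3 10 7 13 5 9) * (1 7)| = |(1 7 13 5 9 3 10)| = 7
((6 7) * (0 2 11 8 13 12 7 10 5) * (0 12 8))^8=(13)(0 11 2)(5 6 12 10 7)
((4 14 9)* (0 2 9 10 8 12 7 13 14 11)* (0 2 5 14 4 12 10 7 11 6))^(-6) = (0 5 14 7 13 4 6)(2 12)(9 11)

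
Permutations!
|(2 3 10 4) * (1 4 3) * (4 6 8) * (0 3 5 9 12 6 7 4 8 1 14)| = |(0 3 10 5 9 12 6 1 7 4 2 14)| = 12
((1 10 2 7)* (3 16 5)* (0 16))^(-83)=((0 16 5 3)(1 10 2 7))^(-83)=(0 16 5 3)(1 10 2 7)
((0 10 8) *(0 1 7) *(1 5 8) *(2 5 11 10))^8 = (11)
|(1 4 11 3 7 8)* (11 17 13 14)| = 9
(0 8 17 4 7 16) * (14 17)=[8, 1, 2, 3, 7, 5, 6, 16, 14, 9, 10, 11, 12, 13, 17, 15, 0, 4]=(0 8 14 17 4 7 16)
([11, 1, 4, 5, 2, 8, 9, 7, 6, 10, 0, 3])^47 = (0 10 9 6 8 5 3 11)(2 4)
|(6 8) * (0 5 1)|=6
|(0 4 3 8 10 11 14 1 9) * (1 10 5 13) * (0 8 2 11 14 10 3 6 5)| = |(0 4 6 5 13 1 9 8)(2 11 10 14 3)| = 40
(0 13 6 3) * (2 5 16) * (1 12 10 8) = (0 13 6 3)(1 12 10 8)(2 5 16) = [13, 12, 5, 0, 4, 16, 3, 7, 1, 9, 8, 11, 10, 6, 14, 15, 2]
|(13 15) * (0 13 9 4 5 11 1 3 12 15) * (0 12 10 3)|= 18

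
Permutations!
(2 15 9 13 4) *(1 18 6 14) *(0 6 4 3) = [6, 18, 15, 0, 2, 5, 14, 7, 8, 13, 10, 11, 12, 3, 1, 9, 16, 17, 4] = (0 6 14 1 18 4 2 15 9 13 3)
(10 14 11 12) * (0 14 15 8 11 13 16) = (0 14 13 16)(8 11 12 10 15) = [14, 1, 2, 3, 4, 5, 6, 7, 11, 9, 15, 12, 10, 16, 13, 8, 0]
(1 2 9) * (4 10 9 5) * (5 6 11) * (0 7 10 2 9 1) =(0 7 10 1 9)(2 6 11 5 4) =[7, 9, 6, 3, 2, 4, 11, 10, 8, 0, 1, 5]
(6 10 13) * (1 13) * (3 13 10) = (1 10)(3 13 6) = [0, 10, 2, 13, 4, 5, 3, 7, 8, 9, 1, 11, 12, 6]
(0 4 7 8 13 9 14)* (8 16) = [4, 1, 2, 3, 7, 5, 6, 16, 13, 14, 10, 11, 12, 9, 0, 15, 8] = (0 4 7 16 8 13 9 14)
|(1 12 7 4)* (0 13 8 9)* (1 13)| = |(0 1 12 7 4 13 8 9)| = 8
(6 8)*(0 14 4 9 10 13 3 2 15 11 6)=[14, 1, 15, 2, 9, 5, 8, 7, 0, 10, 13, 6, 12, 3, 4, 11]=(0 14 4 9 10 13 3 2 15 11 6 8)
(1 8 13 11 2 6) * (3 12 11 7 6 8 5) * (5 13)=(1 13 7 6)(2 8 5 3 12 11)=[0, 13, 8, 12, 4, 3, 1, 6, 5, 9, 10, 2, 11, 7]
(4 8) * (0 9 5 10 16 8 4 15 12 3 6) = (0 9 5 10 16 8 15 12 3 6) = [9, 1, 2, 6, 4, 10, 0, 7, 15, 5, 16, 11, 3, 13, 14, 12, 8]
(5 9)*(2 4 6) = (2 4 6)(5 9) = [0, 1, 4, 3, 6, 9, 2, 7, 8, 5]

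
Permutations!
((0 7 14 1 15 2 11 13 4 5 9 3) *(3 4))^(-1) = (0 3 13 11 2 15 1 14 7)(4 9 5)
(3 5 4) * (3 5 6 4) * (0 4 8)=(0 4 5 3 6 8)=[4, 1, 2, 6, 5, 3, 8, 7, 0]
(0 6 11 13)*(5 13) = (0 6 11 5 13) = [6, 1, 2, 3, 4, 13, 11, 7, 8, 9, 10, 5, 12, 0]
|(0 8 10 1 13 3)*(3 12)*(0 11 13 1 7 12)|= |(0 8 10 7 12 3 11 13)|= 8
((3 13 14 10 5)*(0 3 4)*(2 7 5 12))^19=(0 4 5 7 2 12 10 14 13 3)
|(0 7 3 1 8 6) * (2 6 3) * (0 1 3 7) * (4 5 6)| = |(1 8 7 2 4 5 6)| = 7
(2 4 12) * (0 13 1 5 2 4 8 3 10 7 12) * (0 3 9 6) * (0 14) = (0 13 1 5 2 8 9 6 14)(3 10 7 12 4) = [13, 5, 8, 10, 3, 2, 14, 12, 9, 6, 7, 11, 4, 1, 0]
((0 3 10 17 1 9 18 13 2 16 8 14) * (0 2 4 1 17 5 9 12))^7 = (0 4 9 3 1 18 10 12 13 5)(2 14 8 16)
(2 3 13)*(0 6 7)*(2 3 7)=(0 6 2 7)(3 13)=[6, 1, 7, 13, 4, 5, 2, 0, 8, 9, 10, 11, 12, 3]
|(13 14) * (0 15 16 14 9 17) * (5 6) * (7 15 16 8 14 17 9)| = 30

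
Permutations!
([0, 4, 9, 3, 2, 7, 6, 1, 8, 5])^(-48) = [0, 1, 2, 3, 4, 5, 6, 7, 8, 9]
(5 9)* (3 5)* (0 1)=(0 1)(3 5 9)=[1, 0, 2, 5, 4, 9, 6, 7, 8, 3]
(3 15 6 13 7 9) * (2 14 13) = [0, 1, 14, 15, 4, 5, 2, 9, 8, 3, 10, 11, 12, 7, 13, 6] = (2 14 13 7 9 3 15 6)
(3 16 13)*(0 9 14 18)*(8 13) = (0 9 14 18)(3 16 8 13) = [9, 1, 2, 16, 4, 5, 6, 7, 13, 14, 10, 11, 12, 3, 18, 15, 8, 17, 0]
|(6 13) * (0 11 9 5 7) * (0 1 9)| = |(0 11)(1 9 5 7)(6 13)| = 4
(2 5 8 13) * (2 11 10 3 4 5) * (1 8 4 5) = (1 8 13 11 10 3 5 4) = [0, 8, 2, 5, 1, 4, 6, 7, 13, 9, 3, 10, 12, 11]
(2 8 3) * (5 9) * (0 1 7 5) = (0 1 7 5 9)(2 8 3) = [1, 7, 8, 2, 4, 9, 6, 5, 3, 0]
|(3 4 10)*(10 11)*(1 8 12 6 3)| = 8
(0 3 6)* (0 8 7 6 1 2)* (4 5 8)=[3, 2, 0, 1, 5, 8, 4, 6, 7]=(0 3 1 2)(4 5 8 7 6)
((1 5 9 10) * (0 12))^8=((0 12)(1 5 9 10))^8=(12)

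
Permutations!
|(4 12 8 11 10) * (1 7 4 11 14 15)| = 14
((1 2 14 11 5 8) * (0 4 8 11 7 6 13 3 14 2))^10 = (14)(0 8)(1 4) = ((0 4 8 1)(3 14 7 6 13)(5 11))^10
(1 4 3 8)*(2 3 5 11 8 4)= (1 2 3 4 5 11 8)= [0, 2, 3, 4, 5, 11, 6, 7, 1, 9, 10, 8]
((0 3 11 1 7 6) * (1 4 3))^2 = (0 7)(1 6)(3 4 11)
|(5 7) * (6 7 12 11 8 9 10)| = |(5 12 11 8 9 10 6 7)| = 8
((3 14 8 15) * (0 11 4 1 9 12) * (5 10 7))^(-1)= (0 12 9 1 4 11)(3 15 8 14)(5 7 10)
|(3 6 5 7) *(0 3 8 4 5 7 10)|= |(0 3 6 7 8 4 5 10)|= 8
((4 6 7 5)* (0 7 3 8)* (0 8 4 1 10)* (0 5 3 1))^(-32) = (10) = ((0 7 3 4 6 1 10 5))^(-32)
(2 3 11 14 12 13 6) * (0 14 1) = (0 14 12 13 6 2 3 11 1) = [14, 0, 3, 11, 4, 5, 2, 7, 8, 9, 10, 1, 13, 6, 12]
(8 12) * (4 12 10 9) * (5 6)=[0, 1, 2, 3, 12, 6, 5, 7, 10, 4, 9, 11, 8]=(4 12 8 10 9)(5 6)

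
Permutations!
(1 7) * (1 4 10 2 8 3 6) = (1 7 4 10 2 8 3 6) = [0, 7, 8, 6, 10, 5, 1, 4, 3, 9, 2]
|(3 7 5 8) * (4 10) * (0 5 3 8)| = |(0 5)(3 7)(4 10)| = 2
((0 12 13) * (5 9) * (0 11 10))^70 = ((0 12 13 11 10)(5 9))^70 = (13)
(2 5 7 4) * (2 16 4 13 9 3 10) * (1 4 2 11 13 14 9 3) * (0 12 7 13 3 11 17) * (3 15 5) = (0 12 7 14 9 1 4 16 2 3 10 17)(5 13 11 15) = [12, 4, 3, 10, 16, 13, 6, 14, 8, 1, 17, 15, 7, 11, 9, 5, 2, 0]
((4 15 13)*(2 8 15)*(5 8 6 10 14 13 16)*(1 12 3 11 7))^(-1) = (1 7 11 3 12)(2 4 13 14 10 6)(5 16 15 8)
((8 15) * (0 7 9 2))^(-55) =(0 7 9 2)(8 15)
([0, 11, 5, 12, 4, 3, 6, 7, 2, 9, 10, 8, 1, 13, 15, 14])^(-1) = (1 12 3 5 2 8 11)(14 15)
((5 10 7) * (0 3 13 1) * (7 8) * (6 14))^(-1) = ((0 3 13 1)(5 10 8 7)(6 14))^(-1) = (0 1 13 3)(5 7 8 10)(6 14)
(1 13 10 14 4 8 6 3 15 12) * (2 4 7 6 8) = (1 13 10 14 7 6 3 15 12)(2 4) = [0, 13, 4, 15, 2, 5, 3, 6, 8, 9, 14, 11, 1, 10, 7, 12]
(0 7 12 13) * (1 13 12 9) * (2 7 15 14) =(0 15 14 2 7 9 1 13) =[15, 13, 7, 3, 4, 5, 6, 9, 8, 1, 10, 11, 12, 0, 2, 14]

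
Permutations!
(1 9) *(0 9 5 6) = [9, 5, 2, 3, 4, 6, 0, 7, 8, 1] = (0 9 1 5 6)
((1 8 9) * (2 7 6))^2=(1 9 8)(2 6 7)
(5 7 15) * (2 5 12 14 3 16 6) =(2 5 7 15 12 14 3 16 6) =[0, 1, 5, 16, 4, 7, 2, 15, 8, 9, 10, 11, 14, 13, 3, 12, 6]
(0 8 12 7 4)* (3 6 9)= (0 8 12 7 4)(3 6 9)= [8, 1, 2, 6, 0, 5, 9, 4, 12, 3, 10, 11, 7]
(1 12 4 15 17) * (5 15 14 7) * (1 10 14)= [0, 12, 2, 3, 1, 15, 6, 5, 8, 9, 14, 11, 4, 13, 7, 17, 16, 10]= (1 12 4)(5 15 17 10 14 7)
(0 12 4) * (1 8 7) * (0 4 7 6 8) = [12, 0, 2, 3, 4, 5, 8, 1, 6, 9, 10, 11, 7] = (0 12 7 1)(6 8)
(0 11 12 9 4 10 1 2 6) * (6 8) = (0 11 12 9 4 10 1 2 8 6) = [11, 2, 8, 3, 10, 5, 0, 7, 6, 4, 1, 12, 9]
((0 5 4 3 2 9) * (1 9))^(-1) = ((0 5 4 3 2 1 9))^(-1) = (0 9 1 2 3 4 5)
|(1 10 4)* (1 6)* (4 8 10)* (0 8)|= |(0 8 10)(1 4 6)|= 3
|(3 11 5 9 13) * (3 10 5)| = |(3 11)(5 9 13 10)| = 4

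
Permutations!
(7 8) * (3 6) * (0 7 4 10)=(0 7 8 4 10)(3 6)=[7, 1, 2, 6, 10, 5, 3, 8, 4, 9, 0]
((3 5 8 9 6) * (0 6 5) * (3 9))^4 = (0 8 9)(3 5 6)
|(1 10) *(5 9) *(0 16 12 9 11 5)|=|(0 16 12 9)(1 10)(5 11)|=4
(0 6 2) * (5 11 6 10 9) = (0 10 9 5 11 6 2) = [10, 1, 0, 3, 4, 11, 2, 7, 8, 5, 9, 6]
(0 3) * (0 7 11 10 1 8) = (0 3 7 11 10 1 8) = [3, 8, 2, 7, 4, 5, 6, 11, 0, 9, 1, 10]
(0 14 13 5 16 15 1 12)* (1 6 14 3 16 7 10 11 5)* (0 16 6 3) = (1 12 16 15 3 6 14 13)(5 7 10 11) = [0, 12, 2, 6, 4, 7, 14, 10, 8, 9, 11, 5, 16, 1, 13, 3, 15]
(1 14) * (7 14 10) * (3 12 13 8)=(1 10 7 14)(3 12 13 8)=[0, 10, 2, 12, 4, 5, 6, 14, 3, 9, 7, 11, 13, 8, 1]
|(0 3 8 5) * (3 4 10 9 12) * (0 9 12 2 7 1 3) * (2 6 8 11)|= |(0 4 10 12)(1 3 11 2 7)(5 9 6 8)|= 20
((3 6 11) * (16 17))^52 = ((3 6 11)(16 17))^52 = (17)(3 6 11)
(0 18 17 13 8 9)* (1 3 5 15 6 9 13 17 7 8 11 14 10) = (0 18 7 8 13 11 14 10 1 3 5 15 6 9) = [18, 3, 2, 5, 4, 15, 9, 8, 13, 0, 1, 14, 12, 11, 10, 6, 16, 17, 7]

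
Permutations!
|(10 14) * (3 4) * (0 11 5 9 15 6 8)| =14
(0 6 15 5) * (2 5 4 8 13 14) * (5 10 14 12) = (0 6 15 4 8 13 12 5)(2 10 14) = [6, 1, 10, 3, 8, 0, 15, 7, 13, 9, 14, 11, 5, 12, 2, 4]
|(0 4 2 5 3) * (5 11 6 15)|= |(0 4 2 11 6 15 5 3)|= 8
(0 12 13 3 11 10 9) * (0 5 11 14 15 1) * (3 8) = (0 12 13 8 3 14 15 1)(5 11 10 9) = [12, 0, 2, 14, 4, 11, 6, 7, 3, 5, 9, 10, 13, 8, 15, 1]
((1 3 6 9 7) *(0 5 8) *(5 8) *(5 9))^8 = ((0 8)(1 3 6 5 9 7))^8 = (1 6 9)(3 5 7)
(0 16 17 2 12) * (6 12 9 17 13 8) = (0 16 13 8 6 12)(2 9 17) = [16, 1, 9, 3, 4, 5, 12, 7, 6, 17, 10, 11, 0, 8, 14, 15, 13, 2]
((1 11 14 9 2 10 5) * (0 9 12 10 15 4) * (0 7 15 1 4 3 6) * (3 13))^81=((0 9 2 1 11 14 12 10 5 4 7 15 13 3 6))^81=(0 12 13 1 4)(2 5 6 14 15)(3 11 7 9 10)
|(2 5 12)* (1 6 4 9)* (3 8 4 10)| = 21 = |(1 6 10 3 8 4 9)(2 5 12)|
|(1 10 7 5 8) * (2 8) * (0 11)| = |(0 11)(1 10 7 5 2 8)| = 6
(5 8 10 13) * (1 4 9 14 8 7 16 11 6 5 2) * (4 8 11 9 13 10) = (1 8 4 13 2)(5 7 16 9 14 11 6) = [0, 8, 1, 3, 13, 7, 5, 16, 4, 14, 10, 6, 12, 2, 11, 15, 9]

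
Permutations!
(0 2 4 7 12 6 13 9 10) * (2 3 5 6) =(0 3 5 6 13 9 10)(2 4 7 12) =[3, 1, 4, 5, 7, 6, 13, 12, 8, 10, 0, 11, 2, 9]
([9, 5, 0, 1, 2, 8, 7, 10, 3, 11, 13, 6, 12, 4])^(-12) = [13, 1, 10, 3, 7, 5, 0, 9, 8, 4, 11, 2, 12, 6]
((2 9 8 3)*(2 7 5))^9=((2 9 8 3 7 5))^9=(2 3)(5 8)(7 9)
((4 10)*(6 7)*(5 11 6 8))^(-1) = ((4 10)(5 11 6 7 8))^(-1) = (4 10)(5 8 7 6 11)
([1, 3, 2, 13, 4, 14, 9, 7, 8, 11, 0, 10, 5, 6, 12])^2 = [3, 13, 2, 6, 4, 12, 11, 7, 8, 10, 1, 0, 14, 9, 5]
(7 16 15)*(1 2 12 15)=(1 2 12 15 7 16)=[0, 2, 12, 3, 4, 5, 6, 16, 8, 9, 10, 11, 15, 13, 14, 7, 1]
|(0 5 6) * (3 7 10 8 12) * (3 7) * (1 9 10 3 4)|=24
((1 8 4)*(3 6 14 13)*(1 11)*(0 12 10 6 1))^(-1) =(0 11 4 8 1 3 13 14 6 10 12)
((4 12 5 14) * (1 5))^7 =(1 14 12 5 4)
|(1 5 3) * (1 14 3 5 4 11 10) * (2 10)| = |(1 4 11 2 10)(3 14)| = 10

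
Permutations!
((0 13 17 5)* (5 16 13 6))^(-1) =(0 5 6)(13 16 17)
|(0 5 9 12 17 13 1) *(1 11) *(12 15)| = |(0 5 9 15 12 17 13 11 1)| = 9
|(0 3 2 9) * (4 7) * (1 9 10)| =6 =|(0 3 2 10 1 9)(4 7)|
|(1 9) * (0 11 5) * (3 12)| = |(0 11 5)(1 9)(3 12)| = 6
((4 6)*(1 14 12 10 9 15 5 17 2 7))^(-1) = ((1 14 12 10 9 15 5 17 2 7)(4 6))^(-1) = (1 7 2 17 5 15 9 10 12 14)(4 6)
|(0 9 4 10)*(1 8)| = |(0 9 4 10)(1 8)| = 4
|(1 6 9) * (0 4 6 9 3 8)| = |(0 4 6 3 8)(1 9)| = 10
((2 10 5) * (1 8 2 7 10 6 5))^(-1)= ((1 8 2 6 5 7 10))^(-1)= (1 10 7 5 6 2 8)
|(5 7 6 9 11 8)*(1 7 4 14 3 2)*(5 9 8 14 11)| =|(1 7 6 8 9 5 4 11 14 3 2)| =11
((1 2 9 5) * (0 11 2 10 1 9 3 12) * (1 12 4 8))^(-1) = (0 12 10 1 8 4 3 2 11)(5 9)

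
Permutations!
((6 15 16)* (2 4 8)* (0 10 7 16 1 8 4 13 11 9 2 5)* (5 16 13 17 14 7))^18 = ((0 10 5)(1 8 16 6 15)(2 17 14 7 13 11 9))^18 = (1 6 8 15 16)(2 13 17 11 14 9 7)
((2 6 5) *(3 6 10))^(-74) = (2 10 3 6 5)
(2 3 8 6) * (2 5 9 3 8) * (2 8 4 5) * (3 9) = (9)(2 4 5 3 8 6) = [0, 1, 4, 8, 5, 3, 2, 7, 6, 9]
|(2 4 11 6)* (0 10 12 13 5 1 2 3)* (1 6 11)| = 21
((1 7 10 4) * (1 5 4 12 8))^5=((1 7 10 12 8)(4 5))^5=(12)(4 5)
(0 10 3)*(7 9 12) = [10, 1, 2, 0, 4, 5, 6, 9, 8, 12, 3, 11, 7] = (0 10 3)(7 9 12)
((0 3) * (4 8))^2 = ((0 3)(4 8))^2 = (8)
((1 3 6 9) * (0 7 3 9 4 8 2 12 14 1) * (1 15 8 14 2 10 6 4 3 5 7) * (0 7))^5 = ((0 1 9 7 5)(2 12)(3 4 14 15 8 10 6))^5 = (2 12)(3 10 15 4 6 8 14)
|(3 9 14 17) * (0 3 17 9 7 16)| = |(17)(0 3 7 16)(9 14)| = 4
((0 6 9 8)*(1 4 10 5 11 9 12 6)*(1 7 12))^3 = (0 6 10 9 7 1 5 8 12 4 11)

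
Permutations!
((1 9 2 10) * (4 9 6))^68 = ((1 6 4 9 2 10))^68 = (1 4 2)(6 9 10)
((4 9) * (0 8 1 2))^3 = (0 2 1 8)(4 9)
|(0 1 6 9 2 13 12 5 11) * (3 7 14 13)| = 12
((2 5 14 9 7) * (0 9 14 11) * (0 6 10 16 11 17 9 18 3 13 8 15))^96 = (18)(2 5 17 9 7)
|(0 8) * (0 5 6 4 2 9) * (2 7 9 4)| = 8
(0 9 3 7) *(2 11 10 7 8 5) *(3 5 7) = (0 9 5 2 11 10 3 8 7) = [9, 1, 11, 8, 4, 2, 6, 0, 7, 5, 3, 10]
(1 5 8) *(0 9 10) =(0 9 10)(1 5 8) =[9, 5, 2, 3, 4, 8, 6, 7, 1, 10, 0]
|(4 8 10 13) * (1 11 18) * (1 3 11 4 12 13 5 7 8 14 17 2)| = 60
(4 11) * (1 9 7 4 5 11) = (1 9 7 4)(5 11) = [0, 9, 2, 3, 1, 11, 6, 4, 8, 7, 10, 5]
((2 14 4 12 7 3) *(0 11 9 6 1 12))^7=((0 11 9 6 1 12 7 3 2 14 4))^7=(0 3 6 4 7 9 14 12 11 2 1)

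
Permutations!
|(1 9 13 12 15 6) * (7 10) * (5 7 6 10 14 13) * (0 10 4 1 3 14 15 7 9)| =|(0 10 6 3 14 13 12 7 15 4 1)(5 9)| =22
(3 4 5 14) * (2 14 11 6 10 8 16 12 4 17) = (2 14 3 17)(4 5 11 6 10 8 16 12) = [0, 1, 14, 17, 5, 11, 10, 7, 16, 9, 8, 6, 4, 13, 3, 15, 12, 2]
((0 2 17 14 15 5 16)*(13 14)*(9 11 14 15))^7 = ((0 2 17 13 15 5 16)(9 11 14))^7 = (17)(9 11 14)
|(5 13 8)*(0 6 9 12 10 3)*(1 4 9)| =|(0 6 1 4 9 12 10 3)(5 13 8)| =24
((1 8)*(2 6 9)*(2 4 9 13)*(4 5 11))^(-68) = (2 6 13)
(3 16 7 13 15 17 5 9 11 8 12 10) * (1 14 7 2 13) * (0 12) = (0 12 10 3 16 2 13 15 17 5 9 11 8)(1 14 7) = [12, 14, 13, 16, 4, 9, 6, 1, 0, 11, 3, 8, 10, 15, 7, 17, 2, 5]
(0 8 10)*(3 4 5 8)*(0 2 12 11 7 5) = (0 3 4)(2 12 11 7 5 8 10) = [3, 1, 12, 4, 0, 8, 6, 5, 10, 9, 2, 7, 11]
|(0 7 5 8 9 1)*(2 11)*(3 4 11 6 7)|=|(0 3 4 11 2 6 7 5 8 9 1)|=11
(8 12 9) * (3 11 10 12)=[0, 1, 2, 11, 4, 5, 6, 7, 3, 8, 12, 10, 9]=(3 11 10 12 9 8)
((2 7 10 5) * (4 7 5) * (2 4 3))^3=((2 5 4 7 10 3))^3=(2 7)(3 4)(5 10)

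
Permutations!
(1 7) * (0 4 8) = (0 4 8)(1 7) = [4, 7, 2, 3, 8, 5, 6, 1, 0]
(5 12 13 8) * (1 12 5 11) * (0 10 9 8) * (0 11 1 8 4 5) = [10, 12, 2, 3, 5, 0, 6, 7, 1, 4, 9, 8, 13, 11] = (0 10 9 4 5)(1 12 13 11 8)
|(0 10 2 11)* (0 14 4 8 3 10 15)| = 14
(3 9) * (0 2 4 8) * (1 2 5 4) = (0 5 4 8)(1 2)(3 9) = [5, 2, 1, 9, 8, 4, 6, 7, 0, 3]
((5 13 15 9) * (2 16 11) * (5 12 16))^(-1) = ((2 5 13 15 9 12 16 11))^(-1) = (2 11 16 12 9 15 13 5)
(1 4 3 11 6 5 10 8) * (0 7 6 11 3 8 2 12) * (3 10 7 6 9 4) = (0 6 5 7 9 4 8 1 3 10 2 12) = [6, 3, 12, 10, 8, 7, 5, 9, 1, 4, 2, 11, 0]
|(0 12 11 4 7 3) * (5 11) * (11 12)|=|(0 11 4 7 3)(5 12)|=10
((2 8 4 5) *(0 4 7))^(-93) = ((0 4 5 2 8 7))^(-93) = (0 2)(4 8)(5 7)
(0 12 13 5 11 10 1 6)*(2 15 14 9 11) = (0 12 13 5 2 15 14 9 11 10 1 6) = [12, 6, 15, 3, 4, 2, 0, 7, 8, 11, 1, 10, 13, 5, 9, 14]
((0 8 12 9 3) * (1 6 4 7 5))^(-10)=(12)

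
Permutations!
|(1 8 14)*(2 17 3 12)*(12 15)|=15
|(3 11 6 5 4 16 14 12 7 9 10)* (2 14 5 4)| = 12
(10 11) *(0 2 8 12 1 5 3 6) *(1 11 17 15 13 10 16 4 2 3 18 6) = (0 3 1 5 18 6)(2 8 12 11 16 4)(10 17 15 13) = [3, 5, 8, 1, 2, 18, 0, 7, 12, 9, 17, 16, 11, 10, 14, 13, 4, 15, 6]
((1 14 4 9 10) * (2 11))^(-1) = ((1 14 4 9 10)(2 11))^(-1) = (1 10 9 4 14)(2 11)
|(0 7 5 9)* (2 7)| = 5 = |(0 2 7 5 9)|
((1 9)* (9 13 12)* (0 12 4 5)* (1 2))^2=((0 12 9 2 1 13 4 5))^2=(0 9 1 4)(2 13 5 12)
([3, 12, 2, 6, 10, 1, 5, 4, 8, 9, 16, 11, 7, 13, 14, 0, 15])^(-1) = [15, 5, 2, 0, 7, 6, 3, 12, 8, 9, 4, 11, 1, 13, 14, 16, 10]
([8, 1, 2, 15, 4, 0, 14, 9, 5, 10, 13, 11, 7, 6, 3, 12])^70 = (0 8 5)(3 6 10 7 15 14 13 9 12)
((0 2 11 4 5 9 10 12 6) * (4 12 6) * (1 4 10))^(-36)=(12)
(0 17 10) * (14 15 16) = (0 17 10)(14 15 16) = [17, 1, 2, 3, 4, 5, 6, 7, 8, 9, 0, 11, 12, 13, 15, 16, 14, 10]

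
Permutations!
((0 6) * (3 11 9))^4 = ((0 6)(3 11 9))^4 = (3 11 9)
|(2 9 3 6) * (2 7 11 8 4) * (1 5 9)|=10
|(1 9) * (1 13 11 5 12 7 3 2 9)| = 8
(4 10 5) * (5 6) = (4 10 6 5) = [0, 1, 2, 3, 10, 4, 5, 7, 8, 9, 6]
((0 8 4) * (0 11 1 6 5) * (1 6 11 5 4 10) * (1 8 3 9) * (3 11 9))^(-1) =(0 5 4 6 11)(1 9)(8 10)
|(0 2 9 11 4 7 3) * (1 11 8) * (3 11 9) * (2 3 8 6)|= 30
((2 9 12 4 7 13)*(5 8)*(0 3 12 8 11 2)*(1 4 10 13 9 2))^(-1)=(0 13 10 12 3)(1 11 5 8 9 7 4)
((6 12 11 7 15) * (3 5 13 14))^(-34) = ((3 5 13 14)(6 12 11 7 15))^(-34) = (3 13)(5 14)(6 12 11 7 15)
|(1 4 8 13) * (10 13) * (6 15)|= |(1 4 8 10 13)(6 15)|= 10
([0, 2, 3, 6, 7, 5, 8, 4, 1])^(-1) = (1 8 6 3 2)(4 7)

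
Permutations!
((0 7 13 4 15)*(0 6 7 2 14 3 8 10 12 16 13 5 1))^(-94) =((0 2 14 3 8 10 12 16 13 4 15 6 7 5 1))^(-94) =(0 6 16 3 1 15 12 14 5 4 10 2 7 13 8)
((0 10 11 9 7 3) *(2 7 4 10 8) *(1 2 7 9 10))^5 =((0 8 7 3)(1 2 9 4)(10 11))^5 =(0 8 7 3)(1 2 9 4)(10 11)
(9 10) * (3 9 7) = [0, 1, 2, 9, 4, 5, 6, 3, 8, 10, 7] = (3 9 10 7)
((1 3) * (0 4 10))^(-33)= ((0 4 10)(1 3))^(-33)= (10)(1 3)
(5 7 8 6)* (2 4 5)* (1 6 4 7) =(1 6 2 7 8 4 5) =[0, 6, 7, 3, 5, 1, 2, 8, 4]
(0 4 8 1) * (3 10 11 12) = (0 4 8 1)(3 10 11 12) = [4, 0, 2, 10, 8, 5, 6, 7, 1, 9, 11, 12, 3]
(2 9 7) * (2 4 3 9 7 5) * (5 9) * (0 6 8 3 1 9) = (0 6 8 3 5 2 7 4 1 9) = [6, 9, 7, 5, 1, 2, 8, 4, 3, 0]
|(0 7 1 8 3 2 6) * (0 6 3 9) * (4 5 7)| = |(0 4 5 7 1 8 9)(2 3)| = 14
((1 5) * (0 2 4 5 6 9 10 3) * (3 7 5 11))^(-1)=(0 3 11 4 2)(1 5 7 10 9 6)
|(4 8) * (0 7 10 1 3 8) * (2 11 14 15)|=|(0 7 10 1 3 8 4)(2 11 14 15)|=28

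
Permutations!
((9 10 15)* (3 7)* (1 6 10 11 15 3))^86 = (1 6 10 3 7)(9 15 11)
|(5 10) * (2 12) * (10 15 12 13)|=6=|(2 13 10 5 15 12)|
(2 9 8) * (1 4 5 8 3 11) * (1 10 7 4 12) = (1 12)(2 9 3 11 10 7 4 5 8) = [0, 12, 9, 11, 5, 8, 6, 4, 2, 3, 7, 10, 1]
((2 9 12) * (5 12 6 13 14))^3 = ((2 9 6 13 14 5 12))^3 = (2 13 12 6 5 9 14)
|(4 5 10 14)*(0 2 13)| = 12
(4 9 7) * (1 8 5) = [0, 8, 2, 3, 9, 1, 6, 4, 5, 7] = (1 8 5)(4 9 7)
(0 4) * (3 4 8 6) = (0 8 6 3 4) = [8, 1, 2, 4, 0, 5, 3, 7, 6]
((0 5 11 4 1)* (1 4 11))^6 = ((11)(0 5 1))^6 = (11)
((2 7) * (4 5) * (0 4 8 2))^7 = ((0 4 5 8 2 7))^7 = (0 4 5 8 2 7)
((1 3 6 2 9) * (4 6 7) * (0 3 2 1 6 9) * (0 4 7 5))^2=((0 3 5)(1 2 4 9 6))^2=(0 5 3)(1 4 6 2 9)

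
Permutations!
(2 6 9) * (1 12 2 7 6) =(1 12 2)(6 9 7) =[0, 12, 1, 3, 4, 5, 9, 6, 8, 7, 10, 11, 2]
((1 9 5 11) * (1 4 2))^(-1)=((1 9 5 11 4 2))^(-1)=(1 2 4 11 5 9)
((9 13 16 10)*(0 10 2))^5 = ((0 10 9 13 16 2))^5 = (0 2 16 13 9 10)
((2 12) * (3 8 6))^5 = (2 12)(3 6 8)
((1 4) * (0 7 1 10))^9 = (0 10 4 1 7)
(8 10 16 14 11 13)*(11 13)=(8 10 16 14 13)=[0, 1, 2, 3, 4, 5, 6, 7, 10, 9, 16, 11, 12, 8, 13, 15, 14]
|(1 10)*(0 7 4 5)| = |(0 7 4 5)(1 10)| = 4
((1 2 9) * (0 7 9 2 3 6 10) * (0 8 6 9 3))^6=(10)(0 7 3 9 1)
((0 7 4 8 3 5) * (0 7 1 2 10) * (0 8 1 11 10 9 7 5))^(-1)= (0 3 8 10 11)(1 4 7 9 2)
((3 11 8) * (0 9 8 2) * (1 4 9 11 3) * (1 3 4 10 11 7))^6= ((0 7 1 10 11 2)(3 4 9 8))^6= (11)(3 9)(4 8)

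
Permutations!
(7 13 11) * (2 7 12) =[0, 1, 7, 3, 4, 5, 6, 13, 8, 9, 10, 12, 2, 11] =(2 7 13 11 12)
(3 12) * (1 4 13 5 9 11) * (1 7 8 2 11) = (1 4 13 5 9)(2 11 7 8)(3 12) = [0, 4, 11, 12, 13, 9, 6, 8, 2, 1, 10, 7, 3, 5]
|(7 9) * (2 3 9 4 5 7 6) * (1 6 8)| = 6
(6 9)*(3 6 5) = (3 6 9 5) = [0, 1, 2, 6, 4, 3, 9, 7, 8, 5]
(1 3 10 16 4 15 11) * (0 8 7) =[8, 3, 2, 10, 15, 5, 6, 0, 7, 9, 16, 1, 12, 13, 14, 11, 4] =(0 8 7)(1 3 10 16 4 15 11)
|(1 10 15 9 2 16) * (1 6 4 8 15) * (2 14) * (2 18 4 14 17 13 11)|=12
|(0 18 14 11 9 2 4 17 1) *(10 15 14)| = 11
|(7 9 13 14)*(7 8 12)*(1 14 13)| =|(1 14 8 12 7 9)| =6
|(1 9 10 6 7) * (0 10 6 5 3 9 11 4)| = |(0 10 5 3 9 6 7 1 11 4)| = 10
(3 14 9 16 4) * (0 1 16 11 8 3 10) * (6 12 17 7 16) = (0 1 6 12 17 7 16 4 10)(3 14 9 11 8) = [1, 6, 2, 14, 10, 5, 12, 16, 3, 11, 0, 8, 17, 13, 9, 15, 4, 7]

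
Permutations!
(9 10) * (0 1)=(0 1)(9 10)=[1, 0, 2, 3, 4, 5, 6, 7, 8, 10, 9]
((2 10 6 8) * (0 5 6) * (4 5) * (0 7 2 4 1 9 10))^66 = (10)(4 6)(5 8)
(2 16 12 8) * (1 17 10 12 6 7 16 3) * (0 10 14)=(0 10 12 8 2 3 1 17 14)(6 7 16)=[10, 17, 3, 1, 4, 5, 7, 16, 2, 9, 12, 11, 8, 13, 0, 15, 6, 14]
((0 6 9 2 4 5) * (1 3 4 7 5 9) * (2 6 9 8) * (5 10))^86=(0 10 2 4 1 9 5 7 8 3 6)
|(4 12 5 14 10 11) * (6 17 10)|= |(4 12 5 14 6 17 10 11)|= 8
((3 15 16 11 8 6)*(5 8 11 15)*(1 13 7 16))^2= ((1 13 7 16 15)(3 5 8 6))^2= (1 7 15 13 16)(3 8)(5 6)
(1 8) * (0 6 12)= (0 6 12)(1 8)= [6, 8, 2, 3, 4, 5, 12, 7, 1, 9, 10, 11, 0]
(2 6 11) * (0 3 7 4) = [3, 1, 6, 7, 0, 5, 11, 4, 8, 9, 10, 2] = (0 3 7 4)(2 6 11)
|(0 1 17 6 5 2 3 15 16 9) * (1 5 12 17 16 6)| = 11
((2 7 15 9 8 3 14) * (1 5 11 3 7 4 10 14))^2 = ((1 5 11 3)(2 4 10 14)(7 15 9 8))^2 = (1 11)(2 10)(3 5)(4 14)(7 9)(8 15)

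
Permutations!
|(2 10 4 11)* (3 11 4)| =|(2 10 3 11)| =4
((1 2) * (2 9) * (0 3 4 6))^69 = ((0 3 4 6)(1 9 2))^69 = (9)(0 3 4 6)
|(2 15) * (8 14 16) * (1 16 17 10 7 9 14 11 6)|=10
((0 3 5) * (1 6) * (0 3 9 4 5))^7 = (0 4 3 9 5)(1 6)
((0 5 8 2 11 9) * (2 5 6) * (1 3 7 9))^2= ((0 6 2 11 1 3 7 9)(5 8))^2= (0 2 1 7)(3 9 6 11)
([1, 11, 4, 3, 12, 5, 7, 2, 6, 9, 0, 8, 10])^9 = [10, 0, 7, 3, 2, 5, 8, 6, 11, 9, 12, 1, 4]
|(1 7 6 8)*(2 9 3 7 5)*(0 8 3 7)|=|(0 8 1 5 2 9 7 6 3)|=9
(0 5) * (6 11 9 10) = (0 5)(6 11 9 10) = [5, 1, 2, 3, 4, 0, 11, 7, 8, 10, 6, 9]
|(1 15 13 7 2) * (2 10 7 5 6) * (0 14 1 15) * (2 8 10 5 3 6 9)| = |(0 14 1)(2 15 13 3 6 8 10 7 5 9)| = 30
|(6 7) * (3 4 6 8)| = |(3 4 6 7 8)| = 5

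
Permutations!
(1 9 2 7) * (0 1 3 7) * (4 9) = (0 1 4 9 2)(3 7) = [1, 4, 0, 7, 9, 5, 6, 3, 8, 2]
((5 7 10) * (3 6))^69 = (10)(3 6)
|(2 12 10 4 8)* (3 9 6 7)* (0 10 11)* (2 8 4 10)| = 4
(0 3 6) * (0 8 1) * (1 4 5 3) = (0 1)(3 6 8 4 5) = [1, 0, 2, 6, 5, 3, 8, 7, 4]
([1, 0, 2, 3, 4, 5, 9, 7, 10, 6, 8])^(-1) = (0 1)(6 9)(8 10)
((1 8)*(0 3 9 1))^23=(0 1 3 8 9)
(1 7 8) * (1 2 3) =(1 7 8 2 3) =[0, 7, 3, 1, 4, 5, 6, 8, 2]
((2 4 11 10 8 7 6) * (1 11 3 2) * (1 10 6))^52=(1 8 6)(2 4 3)(7 10 11)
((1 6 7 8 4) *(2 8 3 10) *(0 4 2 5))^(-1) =((0 4 1 6 7 3 10 5)(2 8))^(-1) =(0 5 10 3 7 6 1 4)(2 8)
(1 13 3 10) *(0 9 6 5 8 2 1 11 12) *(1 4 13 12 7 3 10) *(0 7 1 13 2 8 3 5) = [9, 12, 4, 13, 2, 3, 0, 5, 8, 6, 11, 1, 7, 10] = (0 9 6)(1 12 7 5 3 13 10 11)(2 4)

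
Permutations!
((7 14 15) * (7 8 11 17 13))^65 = ((7 14 15 8 11 17 13))^65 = (7 15 11 13 14 8 17)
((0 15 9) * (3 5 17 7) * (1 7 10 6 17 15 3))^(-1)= ((0 3 5 15 9)(1 7)(6 17 10))^(-1)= (0 9 15 5 3)(1 7)(6 10 17)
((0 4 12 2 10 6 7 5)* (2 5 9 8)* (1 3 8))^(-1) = (0 5 12 4)(1 9 7 6 10 2 8 3)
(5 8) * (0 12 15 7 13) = [12, 1, 2, 3, 4, 8, 6, 13, 5, 9, 10, 11, 15, 0, 14, 7] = (0 12 15 7 13)(5 8)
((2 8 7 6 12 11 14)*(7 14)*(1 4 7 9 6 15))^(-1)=(1 15 7 4)(2 14 8)(6 9 11 12)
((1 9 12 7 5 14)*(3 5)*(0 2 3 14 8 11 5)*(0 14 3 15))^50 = ((0 2 15)(1 9 12 7 3 14)(5 8 11))^50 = (0 15 2)(1 12 3)(5 11 8)(7 14 9)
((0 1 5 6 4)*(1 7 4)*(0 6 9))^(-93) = ((0 7 4 6 1 5 9))^(-93) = (0 5 6 7 9 1 4)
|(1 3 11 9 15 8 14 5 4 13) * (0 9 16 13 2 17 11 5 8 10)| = 36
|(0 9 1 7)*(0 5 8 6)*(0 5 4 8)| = 8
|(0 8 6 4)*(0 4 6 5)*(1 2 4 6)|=12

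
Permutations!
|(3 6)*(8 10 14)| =6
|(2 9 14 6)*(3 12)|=4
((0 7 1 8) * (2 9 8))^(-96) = (9)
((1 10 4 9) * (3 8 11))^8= ((1 10 4 9)(3 8 11))^8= (3 11 8)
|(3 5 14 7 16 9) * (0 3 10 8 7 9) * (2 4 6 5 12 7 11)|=|(0 3 12 7 16)(2 4 6 5 14 9 10 8 11)|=45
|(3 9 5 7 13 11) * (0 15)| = |(0 15)(3 9 5 7 13 11)| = 6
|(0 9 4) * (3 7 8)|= 3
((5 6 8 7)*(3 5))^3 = ((3 5 6 8 7))^3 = (3 8 5 7 6)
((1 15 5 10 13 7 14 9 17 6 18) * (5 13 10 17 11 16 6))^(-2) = (1 6 11 14 13)(7 15 18 16 9)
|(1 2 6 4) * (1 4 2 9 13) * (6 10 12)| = |(1 9 13)(2 10 12 6)| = 12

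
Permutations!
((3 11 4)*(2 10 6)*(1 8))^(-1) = (1 8)(2 6 10)(3 4 11)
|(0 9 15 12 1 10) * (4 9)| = |(0 4 9 15 12 1 10)| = 7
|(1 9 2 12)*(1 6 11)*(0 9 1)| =6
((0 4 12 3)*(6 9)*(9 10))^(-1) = (0 3 12 4)(6 9 10)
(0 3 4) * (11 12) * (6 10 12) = [3, 1, 2, 4, 0, 5, 10, 7, 8, 9, 12, 6, 11] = (0 3 4)(6 10 12 11)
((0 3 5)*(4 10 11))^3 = (11)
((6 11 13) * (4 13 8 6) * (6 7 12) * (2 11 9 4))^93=(2 7 9)(4 11 12)(6 13 8)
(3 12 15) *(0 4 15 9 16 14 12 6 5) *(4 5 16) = (0 5)(3 6 16 14 12 9 4 15) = [5, 1, 2, 6, 15, 0, 16, 7, 8, 4, 10, 11, 9, 13, 12, 3, 14]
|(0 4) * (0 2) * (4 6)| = 4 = |(0 6 4 2)|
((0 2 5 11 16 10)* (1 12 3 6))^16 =((0 2 5 11 16 10)(1 12 3 6))^16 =(0 16 5)(2 10 11)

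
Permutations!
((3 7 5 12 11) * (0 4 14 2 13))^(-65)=(14)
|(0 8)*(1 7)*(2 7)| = |(0 8)(1 2 7)| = 6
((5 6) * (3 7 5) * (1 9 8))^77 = (1 8 9)(3 7 5 6)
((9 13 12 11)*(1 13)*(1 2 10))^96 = ((1 13 12 11 9 2 10))^96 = (1 2 11 13 10 9 12)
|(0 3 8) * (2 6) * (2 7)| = 3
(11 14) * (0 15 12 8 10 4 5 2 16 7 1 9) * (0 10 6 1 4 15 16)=(0 16 7 4 5 2)(1 9 10 15 12 8 6)(11 14)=[16, 9, 0, 3, 5, 2, 1, 4, 6, 10, 15, 14, 8, 13, 11, 12, 7]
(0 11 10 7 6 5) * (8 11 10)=(0 10 7 6 5)(8 11)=[10, 1, 2, 3, 4, 0, 5, 6, 11, 9, 7, 8]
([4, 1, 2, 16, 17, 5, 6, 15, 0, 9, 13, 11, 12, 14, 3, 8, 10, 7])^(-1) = [8, 1, 2, 14, 0, 5, 6, 17, 15, 9, 16, 11, 12, 10, 13, 7, 3, 4]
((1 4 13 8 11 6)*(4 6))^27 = ((1 6)(4 13 8 11))^27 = (1 6)(4 11 8 13)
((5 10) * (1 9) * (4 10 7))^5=(1 9)(4 10 5 7)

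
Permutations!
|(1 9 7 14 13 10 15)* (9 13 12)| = |(1 13 10 15)(7 14 12 9)| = 4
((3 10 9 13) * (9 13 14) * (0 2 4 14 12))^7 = ((0 2 4 14 9 12)(3 10 13))^7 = (0 2 4 14 9 12)(3 10 13)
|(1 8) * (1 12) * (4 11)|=|(1 8 12)(4 11)|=6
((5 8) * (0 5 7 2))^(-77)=(0 7 5 2 8)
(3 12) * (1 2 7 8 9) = (1 2 7 8 9)(3 12) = [0, 2, 7, 12, 4, 5, 6, 8, 9, 1, 10, 11, 3]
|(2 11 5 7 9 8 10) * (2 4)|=|(2 11 5 7 9 8 10 4)|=8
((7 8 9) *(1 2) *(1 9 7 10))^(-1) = ((1 2 9 10)(7 8))^(-1) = (1 10 9 2)(7 8)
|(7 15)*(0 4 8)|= 6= |(0 4 8)(7 15)|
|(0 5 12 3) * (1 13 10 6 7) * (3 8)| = 5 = |(0 5 12 8 3)(1 13 10 6 7)|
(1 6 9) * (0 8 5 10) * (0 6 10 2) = (0 8 5 2)(1 10 6 9) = [8, 10, 0, 3, 4, 2, 9, 7, 5, 1, 6]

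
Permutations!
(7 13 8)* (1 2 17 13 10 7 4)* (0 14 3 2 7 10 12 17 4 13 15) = [14, 7, 4, 2, 1, 5, 6, 12, 13, 9, 10, 11, 17, 8, 3, 0, 16, 15] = (0 14 3 2 4 1 7 12 17 15)(8 13)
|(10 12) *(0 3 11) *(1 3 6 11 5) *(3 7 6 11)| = 10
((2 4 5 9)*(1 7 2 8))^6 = (1 8 9 5 4 2 7)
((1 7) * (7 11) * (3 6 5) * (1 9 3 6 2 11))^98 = (2 9 11 3 7)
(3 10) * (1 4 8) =(1 4 8)(3 10) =[0, 4, 2, 10, 8, 5, 6, 7, 1, 9, 3]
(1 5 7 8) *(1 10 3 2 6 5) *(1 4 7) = (1 4 7 8 10 3 2 6 5) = [0, 4, 6, 2, 7, 1, 5, 8, 10, 9, 3]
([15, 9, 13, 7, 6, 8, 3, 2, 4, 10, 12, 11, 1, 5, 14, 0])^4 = [0, 1, 4, 5, 2, 3, 13, 8, 7, 9, 10, 11, 12, 6, 14, 15]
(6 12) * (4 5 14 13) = (4 5 14 13)(6 12) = [0, 1, 2, 3, 5, 14, 12, 7, 8, 9, 10, 11, 6, 4, 13]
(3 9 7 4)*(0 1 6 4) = (0 1 6 4 3 9 7) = [1, 6, 2, 9, 3, 5, 4, 0, 8, 7]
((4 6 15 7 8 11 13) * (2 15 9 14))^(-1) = (2 14 9 6 4 13 11 8 7 15)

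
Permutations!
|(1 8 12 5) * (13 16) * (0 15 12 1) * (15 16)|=6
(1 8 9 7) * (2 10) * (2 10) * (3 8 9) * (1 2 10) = (1 9 7 2 10)(3 8) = [0, 9, 10, 8, 4, 5, 6, 2, 3, 7, 1]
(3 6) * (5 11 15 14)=(3 6)(5 11 15 14)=[0, 1, 2, 6, 4, 11, 3, 7, 8, 9, 10, 15, 12, 13, 5, 14]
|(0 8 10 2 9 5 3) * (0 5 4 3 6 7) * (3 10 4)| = |(0 8 4 10 2 9 3 5 6 7)| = 10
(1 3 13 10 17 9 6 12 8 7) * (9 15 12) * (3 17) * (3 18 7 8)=(1 17 15 12 3 13 10 18 7)(6 9)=[0, 17, 2, 13, 4, 5, 9, 1, 8, 6, 18, 11, 3, 10, 14, 12, 16, 15, 7]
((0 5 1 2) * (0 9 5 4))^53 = ((0 4)(1 2 9 5))^53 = (0 4)(1 2 9 5)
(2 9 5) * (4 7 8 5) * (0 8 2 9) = (0 8 5 9 4 7 2) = [8, 1, 0, 3, 7, 9, 6, 2, 5, 4]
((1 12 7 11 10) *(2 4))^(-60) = (12)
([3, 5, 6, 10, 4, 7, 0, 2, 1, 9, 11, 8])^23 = (0 11 5 6 10 1 2 3 8 7)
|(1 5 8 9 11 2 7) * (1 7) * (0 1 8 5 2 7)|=|(0 1 2 8 9 11 7)|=7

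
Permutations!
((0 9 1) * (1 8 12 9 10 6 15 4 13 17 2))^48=(0 15 17)(1 6 13)(2 10 4)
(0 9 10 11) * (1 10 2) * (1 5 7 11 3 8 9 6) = (0 6 1 10 3 8 9 2 5 7 11) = [6, 10, 5, 8, 4, 7, 1, 11, 9, 2, 3, 0]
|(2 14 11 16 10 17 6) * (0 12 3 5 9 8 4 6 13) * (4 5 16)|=105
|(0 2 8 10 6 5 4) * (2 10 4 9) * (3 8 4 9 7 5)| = 8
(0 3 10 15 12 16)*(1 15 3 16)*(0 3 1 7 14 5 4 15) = (0 16 3 10 1)(4 15 12 7 14 5) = [16, 0, 2, 10, 15, 4, 6, 14, 8, 9, 1, 11, 7, 13, 5, 12, 3]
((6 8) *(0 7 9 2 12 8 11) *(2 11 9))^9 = ((0 7 2 12 8 6 9 11))^9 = (0 7 2 12 8 6 9 11)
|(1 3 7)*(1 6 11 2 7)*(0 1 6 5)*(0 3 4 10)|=|(0 1 4 10)(2 7 5 3 6 11)|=12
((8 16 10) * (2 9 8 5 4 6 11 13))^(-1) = (2 13 11 6 4 5 10 16 8 9)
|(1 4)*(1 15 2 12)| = |(1 4 15 2 12)| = 5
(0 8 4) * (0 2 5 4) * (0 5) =(0 8 5 4 2) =[8, 1, 0, 3, 2, 4, 6, 7, 5]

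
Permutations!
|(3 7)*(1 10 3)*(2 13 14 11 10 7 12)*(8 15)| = 14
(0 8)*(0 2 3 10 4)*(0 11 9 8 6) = (0 6)(2 3 10 4 11 9 8) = [6, 1, 3, 10, 11, 5, 0, 7, 2, 8, 4, 9]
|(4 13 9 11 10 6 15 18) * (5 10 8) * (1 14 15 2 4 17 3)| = 18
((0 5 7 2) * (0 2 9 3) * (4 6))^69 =((0 5 7 9 3)(4 6))^69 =(0 3 9 7 5)(4 6)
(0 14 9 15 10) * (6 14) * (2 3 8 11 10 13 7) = (0 6 14 9 15 13 7 2 3 8 11 10) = [6, 1, 3, 8, 4, 5, 14, 2, 11, 15, 0, 10, 12, 7, 9, 13]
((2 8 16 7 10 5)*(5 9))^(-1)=((2 8 16 7 10 9 5))^(-1)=(2 5 9 10 7 16 8)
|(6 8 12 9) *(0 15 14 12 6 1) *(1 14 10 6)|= 6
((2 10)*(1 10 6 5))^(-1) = ((1 10 2 6 5))^(-1) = (1 5 6 2 10)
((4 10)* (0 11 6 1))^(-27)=(0 11 6 1)(4 10)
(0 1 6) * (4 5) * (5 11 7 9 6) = (0 1 5 4 11 7 9 6) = [1, 5, 2, 3, 11, 4, 0, 9, 8, 6, 10, 7]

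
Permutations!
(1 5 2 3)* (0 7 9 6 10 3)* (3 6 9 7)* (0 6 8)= (0 3 1 5 2 6 10 8)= [3, 5, 6, 1, 4, 2, 10, 7, 0, 9, 8]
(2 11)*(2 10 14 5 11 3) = [0, 1, 3, 2, 4, 11, 6, 7, 8, 9, 14, 10, 12, 13, 5] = (2 3)(5 11 10 14)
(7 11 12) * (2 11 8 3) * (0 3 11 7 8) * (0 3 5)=[5, 1, 7, 2, 4, 0, 6, 3, 11, 9, 10, 12, 8]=(0 5)(2 7 3)(8 11 12)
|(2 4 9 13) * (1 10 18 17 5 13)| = 9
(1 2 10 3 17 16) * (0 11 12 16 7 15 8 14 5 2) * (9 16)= [11, 0, 10, 17, 4, 2, 6, 15, 14, 16, 3, 12, 9, 13, 5, 8, 1, 7]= (0 11 12 9 16 1)(2 10 3 17 7 15 8 14 5)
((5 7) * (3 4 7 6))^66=(3 4 7 5 6)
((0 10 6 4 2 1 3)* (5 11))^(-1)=((0 10 6 4 2 1 3)(5 11))^(-1)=(0 3 1 2 4 6 10)(5 11)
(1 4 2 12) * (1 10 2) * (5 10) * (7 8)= (1 4)(2 12 5 10)(7 8)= [0, 4, 12, 3, 1, 10, 6, 8, 7, 9, 2, 11, 5]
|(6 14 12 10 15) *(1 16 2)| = 15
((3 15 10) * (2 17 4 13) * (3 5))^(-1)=(2 13 4 17)(3 5 10 15)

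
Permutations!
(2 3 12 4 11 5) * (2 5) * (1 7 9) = (1 7 9)(2 3 12 4 11) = [0, 7, 3, 12, 11, 5, 6, 9, 8, 1, 10, 2, 4]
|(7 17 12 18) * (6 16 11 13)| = 4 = |(6 16 11 13)(7 17 12 18)|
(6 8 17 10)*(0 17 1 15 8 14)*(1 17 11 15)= (0 11 15 8 17 10 6 14)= [11, 1, 2, 3, 4, 5, 14, 7, 17, 9, 6, 15, 12, 13, 0, 8, 16, 10]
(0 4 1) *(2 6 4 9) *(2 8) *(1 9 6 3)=(0 6 4 9 8 2 3 1)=[6, 0, 3, 1, 9, 5, 4, 7, 2, 8]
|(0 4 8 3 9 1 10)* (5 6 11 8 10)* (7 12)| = 42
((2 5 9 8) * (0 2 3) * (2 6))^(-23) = ((0 6 2 5 9 8 3))^(-23) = (0 8 5 6 3 9 2)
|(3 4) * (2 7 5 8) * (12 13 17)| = |(2 7 5 8)(3 4)(12 13 17)| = 12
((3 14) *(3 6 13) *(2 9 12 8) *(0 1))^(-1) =(0 1)(2 8 12 9)(3 13 6 14) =((0 1)(2 9 12 8)(3 14 6 13))^(-1)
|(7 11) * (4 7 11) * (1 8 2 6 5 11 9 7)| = 9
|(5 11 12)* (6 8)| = |(5 11 12)(6 8)| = 6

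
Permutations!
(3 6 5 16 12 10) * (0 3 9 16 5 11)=(0 3 6 11)(9 16 12 10)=[3, 1, 2, 6, 4, 5, 11, 7, 8, 16, 9, 0, 10, 13, 14, 15, 12]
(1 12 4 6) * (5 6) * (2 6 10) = [0, 12, 6, 3, 5, 10, 1, 7, 8, 9, 2, 11, 4] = (1 12 4 5 10 2 6)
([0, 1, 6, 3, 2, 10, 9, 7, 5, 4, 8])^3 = (10)(2 4 9 6)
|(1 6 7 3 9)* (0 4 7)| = |(0 4 7 3 9 1 6)| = 7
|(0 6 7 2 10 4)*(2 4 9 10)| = |(0 6 7 4)(9 10)| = 4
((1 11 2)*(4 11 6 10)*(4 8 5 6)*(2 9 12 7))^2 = (1 11 12 2 4 9 7)(5 10)(6 8)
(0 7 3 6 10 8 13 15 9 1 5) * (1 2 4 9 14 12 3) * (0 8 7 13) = [13, 5, 4, 6, 9, 8, 10, 1, 0, 2, 7, 11, 3, 15, 12, 14] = (0 13 15 14 12 3 6 10 7 1 5 8)(2 4 9)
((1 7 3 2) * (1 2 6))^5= (1 7 3 6)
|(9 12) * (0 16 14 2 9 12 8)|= 6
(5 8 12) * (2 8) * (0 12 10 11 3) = (0 12 5 2 8 10 11 3) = [12, 1, 8, 0, 4, 2, 6, 7, 10, 9, 11, 3, 5]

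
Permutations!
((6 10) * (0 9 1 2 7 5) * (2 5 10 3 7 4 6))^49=(0 9 1 5)(2 4 6 3 7 10)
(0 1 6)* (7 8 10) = (0 1 6)(7 8 10) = [1, 6, 2, 3, 4, 5, 0, 8, 10, 9, 7]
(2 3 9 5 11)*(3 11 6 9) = (2 11)(5 6 9) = [0, 1, 11, 3, 4, 6, 9, 7, 8, 5, 10, 2]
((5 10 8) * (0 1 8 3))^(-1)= ((0 1 8 5 10 3))^(-1)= (0 3 10 5 8 1)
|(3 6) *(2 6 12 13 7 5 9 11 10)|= 10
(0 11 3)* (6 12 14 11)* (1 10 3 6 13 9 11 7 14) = [13, 10, 2, 0, 4, 5, 12, 14, 8, 11, 3, 6, 1, 9, 7] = (0 13 9 11 6 12 1 10 3)(7 14)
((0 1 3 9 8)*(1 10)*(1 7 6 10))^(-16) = (0 8 9 3 1)(6 7 10)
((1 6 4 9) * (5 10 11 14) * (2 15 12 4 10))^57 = ((1 6 10 11 14 5 2 15 12 4 9))^57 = (1 10 14 2 12 9 6 11 5 15 4)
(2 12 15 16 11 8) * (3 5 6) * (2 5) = [0, 1, 12, 2, 4, 6, 3, 7, 5, 9, 10, 8, 15, 13, 14, 16, 11] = (2 12 15 16 11 8 5 6 3)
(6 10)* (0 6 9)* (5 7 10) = (0 6 5 7 10 9) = [6, 1, 2, 3, 4, 7, 5, 10, 8, 0, 9]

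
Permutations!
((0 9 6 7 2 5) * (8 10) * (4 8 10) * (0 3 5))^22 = (10)(0 6 2 9 7) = ((10)(0 9 6 7 2)(3 5)(4 8))^22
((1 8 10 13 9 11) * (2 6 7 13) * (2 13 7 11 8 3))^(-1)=((1 3 2 6 11)(8 10 13 9))^(-1)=(1 11 6 2 3)(8 9 13 10)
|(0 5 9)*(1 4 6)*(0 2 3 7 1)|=|(0 5 9 2 3 7 1 4 6)|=9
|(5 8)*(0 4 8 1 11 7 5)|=|(0 4 8)(1 11 7 5)|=12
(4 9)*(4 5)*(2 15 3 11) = (2 15 3 11)(4 9 5) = [0, 1, 15, 11, 9, 4, 6, 7, 8, 5, 10, 2, 12, 13, 14, 3]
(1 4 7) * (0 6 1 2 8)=(0 6 1 4 7 2 8)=[6, 4, 8, 3, 7, 5, 1, 2, 0]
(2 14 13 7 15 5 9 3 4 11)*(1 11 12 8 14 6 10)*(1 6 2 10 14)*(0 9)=[9, 11, 2, 4, 12, 0, 14, 15, 1, 3, 6, 10, 8, 7, 13, 5]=(0 9 3 4 12 8 1 11 10 6 14 13 7 15 5)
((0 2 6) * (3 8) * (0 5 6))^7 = ((0 2)(3 8)(5 6))^7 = (0 2)(3 8)(5 6)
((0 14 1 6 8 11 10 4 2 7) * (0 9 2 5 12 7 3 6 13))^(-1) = (0 13 1 14)(2 9 7 12 5 4 10 11 8 6 3)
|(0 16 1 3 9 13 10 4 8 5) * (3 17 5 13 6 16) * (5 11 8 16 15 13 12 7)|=16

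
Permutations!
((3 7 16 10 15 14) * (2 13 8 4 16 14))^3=(2 4 15 8 10 13 16)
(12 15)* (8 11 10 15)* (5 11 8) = (5 11 10 15 12) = [0, 1, 2, 3, 4, 11, 6, 7, 8, 9, 15, 10, 5, 13, 14, 12]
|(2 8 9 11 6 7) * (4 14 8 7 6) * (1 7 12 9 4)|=6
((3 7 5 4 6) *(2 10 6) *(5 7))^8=((2 10 6 3 5 4))^8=(2 6 5)(3 4 10)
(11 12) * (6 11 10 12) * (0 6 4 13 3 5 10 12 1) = (0 6 11 4 13 3 5 10 1) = [6, 0, 2, 5, 13, 10, 11, 7, 8, 9, 1, 4, 12, 3]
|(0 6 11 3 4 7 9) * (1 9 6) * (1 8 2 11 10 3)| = 30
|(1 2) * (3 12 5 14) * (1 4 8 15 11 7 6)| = 8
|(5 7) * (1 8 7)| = |(1 8 7 5)| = 4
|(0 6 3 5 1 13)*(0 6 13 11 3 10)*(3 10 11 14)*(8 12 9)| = 60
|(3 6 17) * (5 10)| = 6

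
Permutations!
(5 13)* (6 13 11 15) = (5 11 15 6 13) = [0, 1, 2, 3, 4, 11, 13, 7, 8, 9, 10, 15, 12, 5, 14, 6]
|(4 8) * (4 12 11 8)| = |(8 12 11)| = 3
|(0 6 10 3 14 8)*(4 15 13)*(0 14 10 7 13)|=|(0 6 7 13 4 15)(3 10)(8 14)|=6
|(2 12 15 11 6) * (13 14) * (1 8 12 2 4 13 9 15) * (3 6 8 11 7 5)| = |(1 11 8 12)(3 6 4 13 14 9 15 7 5)| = 36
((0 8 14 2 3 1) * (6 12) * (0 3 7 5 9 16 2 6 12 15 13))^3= (0 6)(1 3)(2 9 7 16 5)(8 15)(13 14)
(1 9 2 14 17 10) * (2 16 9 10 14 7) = (1 10)(2 7)(9 16)(14 17) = [0, 10, 7, 3, 4, 5, 6, 2, 8, 16, 1, 11, 12, 13, 17, 15, 9, 14]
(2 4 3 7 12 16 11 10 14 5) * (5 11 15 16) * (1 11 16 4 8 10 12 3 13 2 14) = (1 11 12 5 14 16 15 4 13 2 8 10)(3 7) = [0, 11, 8, 7, 13, 14, 6, 3, 10, 9, 1, 12, 5, 2, 16, 4, 15]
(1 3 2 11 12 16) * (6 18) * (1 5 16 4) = (1 3 2 11 12 4)(5 16)(6 18) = [0, 3, 11, 2, 1, 16, 18, 7, 8, 9, 10, 12, 4, 13, 14, 15, 5, 17, 6]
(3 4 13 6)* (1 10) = (1 10)(3 4 13 6) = [0, 10, 2, 4, 13, 5, 3, 7, 8, 9, 1, 11, 12, 6]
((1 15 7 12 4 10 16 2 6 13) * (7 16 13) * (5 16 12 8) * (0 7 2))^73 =(0 5 7 16 8)(1 15 12 4 10 13)(2 6)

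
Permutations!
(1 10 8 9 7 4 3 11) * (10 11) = [0, 11, 2, 10, 3, 5, 6, 4, 9, 7, 8, 1] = (1 11)(3 10 8 9 7 4)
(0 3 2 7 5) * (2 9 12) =(0 3 9 12 2 7 5) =[3, 1, 7, 9, 4, 0, 6, 5, 8, 12, 10, 11, 2]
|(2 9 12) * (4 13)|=6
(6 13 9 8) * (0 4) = (0 4)(6 13 9 8) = [4, 1, 2, 3, 0, 5, 13, 7, 6, 8, 10, 11, 12, 9]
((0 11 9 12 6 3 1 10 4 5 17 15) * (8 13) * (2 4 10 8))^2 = ((0 11 9 12 6 3 1 8 13 2 4 5 17 15))^2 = (0 9 6 1 13 4 17)(2 5 15 11 12 3 8)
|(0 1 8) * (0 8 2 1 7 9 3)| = 4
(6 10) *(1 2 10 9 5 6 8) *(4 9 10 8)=[0, 2, 8, 3, 9, 6, 10, 7, 1, 5, 4]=(1 2 8)(4 9 5 6 10)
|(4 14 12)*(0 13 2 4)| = 6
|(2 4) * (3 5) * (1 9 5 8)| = |(1 9 5 3 8)(2 4)| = 10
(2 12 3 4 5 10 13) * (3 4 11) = (2 12 4 5 10 13)(3 11) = [0, 1, 12, 11, 5, 10, 6, 7, 8, 9, 13, 3, 4, 2]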